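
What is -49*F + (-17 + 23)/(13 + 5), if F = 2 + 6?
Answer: -1175/3 ≈ -391.67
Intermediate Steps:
F = 8
-49*F + (-17 + 23)/(13 + 5) = -49*8 + (-17 + 23)/(13 + 5) = -392 + 6/18 = -392 + 6*(1/18) = -392 + ⅓ = -1175/3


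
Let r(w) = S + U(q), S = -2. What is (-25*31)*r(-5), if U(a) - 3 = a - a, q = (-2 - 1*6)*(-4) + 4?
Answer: -775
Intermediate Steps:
q = 36 (q = (-2 - 6)*(-4) + 4 = -8*(-4) + 4 = 32 + 4 = 36)
U(a) = 3 (U(a) = 3 + (a - a) = 3 + 0 = 3)
r(w) = 1 (r(w) = -2 + 3 = 1)
(-25*31)*r(-5) = -25*31*1 = -775*1 = -775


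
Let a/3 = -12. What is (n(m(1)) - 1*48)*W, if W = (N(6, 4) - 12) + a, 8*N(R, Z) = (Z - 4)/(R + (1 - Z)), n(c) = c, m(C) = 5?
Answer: 2064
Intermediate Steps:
N(R, Z) = (-4 + Z)/(8*(1 + R - Z)) (N(R, Z) = ((Z - 4)/(R + (1 - Z)))/8 = ((-4 + Z)/(1 + R - Z))/8 = (-4 + Z)/(8*(1 + R - Z)))
a = -36 (a = 3*(-12) = -36)
W = -48 (W = ((-4 + 4)/(8*(1 + 6 - 1*4)) - 12) - 36 = ((⅛)*0/(1 + 6 - 4) - 12) - 36 = ((⅛)*0/3 - 12) - 36 = ((⅛)*(⅓)*0 - 12) - 36 = (0 - 12) - 36 = -12 - 36 = -48)
(n(m(1)) - 1*48)*W = (5 - 1*48)*(-48) = (5 - 48)*(-48) = -43*(-48) = 2064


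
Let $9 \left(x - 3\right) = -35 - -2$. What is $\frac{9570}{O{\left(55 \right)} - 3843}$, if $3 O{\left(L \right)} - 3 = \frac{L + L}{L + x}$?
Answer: $- \frac{259985}{104356} \approx -2.4913$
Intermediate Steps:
$x = - \frac{2}{3}$ ($x = 3 + \frac{-35 - -2}{9} = 3 + \frac{-35 + 2}{9} = 3 + \frac{1}{9} \left(-33\right) = 3 - \frac{11}{3} = - \frac{2}{3} \approx -0.66667$)
$O{\left(L \right)} = 1 + \frac{2 L}{3 \left(- \frac{2}{3} + L\right)}$ ($O{\left(L \right)} = 1 + \frac{\left(L + L\right) \frac{1}{L - \frac{2}{3}}}{3} = 1 + \frac{2 L \frac{1}{- \frac{2}{3} + L}}{3} = 1 + \frac{2 L}{3 \left(- \frac{2}{3} + L\right)}$)
$\frac{9570}{O{\left(55 \right)} - 3843} = \frac{9570}{\frac{-2 + 5 \cdot 55}{-2 + 3 \cdot 55} - 3843} = \frac{9570}{\frac{-2 + 275}{-2 + 165} - 3843} = \frac{9570}{\frac{1}{163} \cdot 273 - 3843} = \frac{9570}{\frac{273}{163} - 3843} = \frac{9570}{- \frac{626136}{163}} = 9570 \left(- \frac{163}{626136}\right) = - \frac{259985}{104356}$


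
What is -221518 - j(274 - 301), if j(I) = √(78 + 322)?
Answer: -221538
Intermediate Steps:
j(I) = 20 (j(I) = √400 = 20)
-221518 - j(274 - 301) = -221518 - 1*20 = -221518 - 20 = -221538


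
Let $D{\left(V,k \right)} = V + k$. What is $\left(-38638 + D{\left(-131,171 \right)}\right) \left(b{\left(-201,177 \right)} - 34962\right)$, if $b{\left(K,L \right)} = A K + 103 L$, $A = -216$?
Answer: $-1029987630$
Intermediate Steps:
$b{\left(K,L \right)} = - 216 K + 103 L$
$\left(-38638 + D{\left(-131,171 \right)}\right) \left(b{\left(-201,177 \right)} - 34962\right) = \left(-38638 + \left(-131 + 171\right)\right) \left(\left(\left(-216\right) \left(-201\right) + 103 \cdot 177\right) - 34962\right) = \left(-38638 + 40\right) \left(\left(43416 + 18231\right) - 34962\right) = - 38598 \left(61647 - 34962\right) = \left(-38598\right) 26685 = -1029987630$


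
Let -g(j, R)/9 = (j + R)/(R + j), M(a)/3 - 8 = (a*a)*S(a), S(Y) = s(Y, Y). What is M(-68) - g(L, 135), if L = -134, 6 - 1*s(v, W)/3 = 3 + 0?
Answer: 124881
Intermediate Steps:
s(v, W) = 9 (s(v, W) = 18 - 3*(3 + 0) = 18 - 3*3 = 18 - 9 = 9)
S(Y) = 9
M(a) = 24 + 27*a**2 (M(a) = 24 + 3*((a*a)*9) = 24 + 3*(a**2*9) = 24 + 3*(9*a**2) = 24 + 27*a**2)
g(j, R) = -9 (g(j, R) = -9*(j + R)/(R + j) = -9*(R + j)/(R + j) = -9*1 = -9)
M(-68) - g(L, 135) = (24 + 27*(-68)**2) - 1*(-9) = (24 + 27*4624) + 9 = (24 + 124848) + 9 = 124872 + 9 = 124881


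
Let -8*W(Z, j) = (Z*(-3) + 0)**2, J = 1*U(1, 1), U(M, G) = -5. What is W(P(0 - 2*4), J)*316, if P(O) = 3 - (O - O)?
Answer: -6399/2 ≈ -3199.5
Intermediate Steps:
J = -5 (J = 1*(-5) = -5)
P(O) = 3 (P(O) = 3 - 1*0 = 3 + 0 = 3)
W(Z, j) = -9*Z**2/8 (W(Z, j) = -(Z*(-3) + 0)**2/8 = -(-3*Z + 0)**2/8 = -9*Z**2/8)
W(P(0 - 2*4), J)*316 = -9/8*3**2*316 = -9/8*9*316 = -81/8*316 = -6399/2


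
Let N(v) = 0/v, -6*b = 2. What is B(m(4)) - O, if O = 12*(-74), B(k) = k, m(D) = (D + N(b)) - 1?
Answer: 891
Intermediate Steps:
b = -1/3 (b = -1/6*2 = -1/3 ≈ -0.33333)
N(v) = 0
m(D) = -1 + D (m(D) = (D + 0) - 1 = D - 1 = -1 + D)
O = -888
B(m(4)) - O = (-1 + 4) - 1*(-888) = 3 + 888 = 891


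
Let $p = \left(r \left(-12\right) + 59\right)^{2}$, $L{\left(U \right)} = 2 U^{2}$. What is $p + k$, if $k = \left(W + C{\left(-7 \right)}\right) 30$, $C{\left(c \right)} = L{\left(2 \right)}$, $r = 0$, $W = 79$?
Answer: $6091$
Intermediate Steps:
$C{\left(c \right)} = 8$ ($C{\left(c \right)} = 2 \cdot 2^{2} = 2 \cdot 4 = 8$)
$k = 2610$ ($k = \left(79 + 8\right) 30 = 87 \cdot 30 = 2610$)
$p = 3481$ ($p = \left(0 \left(-12\right) + 59\right)^{2} = \left(0 + 59\right)^{2} = 59^{2} = 3481$)
$p + k = 3481 + 2610 = 6091$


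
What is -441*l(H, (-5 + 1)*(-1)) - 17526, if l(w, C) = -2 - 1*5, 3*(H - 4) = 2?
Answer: -14439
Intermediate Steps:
H = 14/3 (H = 4 + (⅓)*2 = 4 + ⅔ = 14/3 ≈ 4.6667)
l(w, C) = -7 (l(w, C) = -2 - 5 = -7)
-441*l(H, (-5 + 1)*(-1)) - 17526 = -441*(-7) - 17526 = 3087 - 17526 = -14439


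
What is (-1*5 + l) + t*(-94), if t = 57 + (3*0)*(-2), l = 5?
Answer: -5358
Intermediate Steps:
t = 57 (t = 57 + 0*(-2) = 57 + 0 = 57)
(-1*5 + l) + t*(-94) = (-1*5 + 5) + 57*(-94) = (-5 + 5) - 5358 = 0 - 5358 = -5358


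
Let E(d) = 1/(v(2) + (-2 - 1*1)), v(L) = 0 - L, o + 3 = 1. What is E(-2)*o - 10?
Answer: -48/5 ≈ -9.6000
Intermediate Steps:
o = -2 (o = -3 + 1 = -2)
v(L) = -L
E(d) = -⅕ (E(d) = 1/(-1*2 + (-2 - 1*1)) = 1/(-2 + (-2 - 1)) = 1/(-2 - 3) = 1/(-5) = -⅕)
E(-2)*o - 10 = -⅕*(-2) - 10 = ⅖ - 10 = -48/5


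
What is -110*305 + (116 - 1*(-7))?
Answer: -33427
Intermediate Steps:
-110*305 + (116 - 1*(-7)) = -33550 + (116 + 7) = -33550 + 123 = -33427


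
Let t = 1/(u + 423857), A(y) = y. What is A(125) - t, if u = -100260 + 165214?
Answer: 61101374/488811 ≈ 125.00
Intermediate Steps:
u = 64954
t = 1/488811 (t = 1/(64954 + 423857) = 1/488811 ≈ 2.0458e-6)
A(125) - t = 125 - 1*1/488811 = 125 - 1/488811 = 61101374/488811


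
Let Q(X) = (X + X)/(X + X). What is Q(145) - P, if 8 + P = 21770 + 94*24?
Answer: -24017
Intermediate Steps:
Q(X) = 1 (Q(X) = (2*X)/((2*X)) = (2*X)*(1/(2*X)) = 1)
P = 24018 (P = -8 + (21770 + 94*24) = -8 + (21770 + 2256) = -8 + 24026 = 24018)
Q(145) - P = 1 - 1*24018 = 1 - 24018 = -24017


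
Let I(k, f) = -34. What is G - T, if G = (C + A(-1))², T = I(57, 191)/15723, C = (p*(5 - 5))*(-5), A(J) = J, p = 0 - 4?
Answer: 15757/15723 ≈ 1.0022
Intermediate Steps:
p = -4
C = 0 (C = -4*(5 - 5)*(-5) = -4*0*(-5) = 0*(-5) = 0)
T = -34/15723 ≈ -0.0021624
G = 1 (G = (0 - 1)² = (-1)² = 1)
G - T = 1 - 1*(-34/15723) = 1 + 34/15723 = 15757/15723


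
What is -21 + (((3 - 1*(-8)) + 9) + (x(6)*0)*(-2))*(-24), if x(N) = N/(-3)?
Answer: -501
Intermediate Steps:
x(N) = -N/3 (x(N) = N*(-⅓) = -N/3)
-21 + (((3 - 1*(-8)) + 9) + (x(6)*0)*(-2))*(-24) = -21 + (((3 - 1*(-8)) + 9) + (-⅓*6*0)*(-2))*(-24) = -21 + (((3 + 8) + 9) - 2*0*(-2))*(-24) = -21 + ((11 + 9) + 0*(-2))*(-24) = -21 + (20 + 0)*(-24) = -21 + 20*(-24) = -21 - 480 = -501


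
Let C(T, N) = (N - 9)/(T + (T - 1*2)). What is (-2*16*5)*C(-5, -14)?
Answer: -920/3 ≈ -306.67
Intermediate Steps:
C(T, N) = (-9 + N)/(-2 + 2*T) (C(T, N) = (-9 + N)/(T + (T - 2)) = (-9 + N)/(T + (-2 + T)) = (-9 + N)/(-2 + 2*T))
(-2*16*5)*C(-5, -14) = (-2*16*5)*((-9 - 14)/(2*(-1 - 5))) = (-32*5)*((1/2)*(-23)/(-6)) = -80*(-1)*(-23)/6 = -160*23/12 = -920/3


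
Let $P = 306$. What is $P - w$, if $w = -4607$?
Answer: $4913$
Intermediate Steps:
$P - w = 306 - -4607 = 306 + 4607 = 4913$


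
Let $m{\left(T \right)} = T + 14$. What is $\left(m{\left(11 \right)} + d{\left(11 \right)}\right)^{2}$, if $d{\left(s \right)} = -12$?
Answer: $169$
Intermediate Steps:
$m{\left(T \right)} = 14 + T$
$\left(m{\left(11 \right)} + d{\left(11 \right)}\right)^{2} = \left(\left(14 + 11\right) - 12\right)^{2} = \left(25 - 12\right)^{2} = 13^{2} = 169$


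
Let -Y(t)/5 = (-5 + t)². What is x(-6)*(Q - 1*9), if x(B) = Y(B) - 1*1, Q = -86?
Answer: 57570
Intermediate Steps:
Y(t) = -5*(-5 + t)²
x(B) = -1 - 5*(-5 + B)² (x(B) = -5*(-5 + B)² - 1*1 = -5*(-5 + B)² - 1 = -1 - 5*(-5 + B)²)
x(-6)*(Q - 1*9) = (-1 - 5*(-5 - 6)²)*(-86 - 1*9) = (-1 - 5*(-11)²)*(-86 - 9) = (-1 - 5*121)*(-95) = (-1 - 605)*(-95) = -606*(-95) = 57570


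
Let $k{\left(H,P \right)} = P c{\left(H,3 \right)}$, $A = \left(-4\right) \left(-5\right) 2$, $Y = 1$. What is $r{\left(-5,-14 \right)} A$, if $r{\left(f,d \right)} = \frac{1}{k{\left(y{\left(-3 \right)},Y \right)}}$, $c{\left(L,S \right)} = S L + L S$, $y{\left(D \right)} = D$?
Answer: $- \frac{20}{9} \approx -2.2222$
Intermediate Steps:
$c{\left(L,S \right)} = 2 L S$ ($c{\left(L,S \right)} = L S + L S = 2 L S$)
$A = 40$ ($A = 20 \cdot 2 = 40$)
$k{\left(H,P \right)} = 6 H P$ ($k{\left(H,P \right)} = P 2 H 3 = P 6 H = 6 H P$)
$r{\left(f,d \right)} = - \frac{1}{18}$ ($r{\left(f,d \right)} = \frac{1}{6 \left(-3\right) 1} = \frac{1}{-18} = - \frac{1}{18}$)
$r{\left(-5,-14 \right)} A = \left(- \frac{1}{18}\right) 40 = - \frac{20}{9}$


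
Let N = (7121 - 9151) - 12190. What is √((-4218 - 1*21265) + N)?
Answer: I*√39703 ≈ 199.26*I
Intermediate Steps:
N = -14220 (N = -2030 - 12190 = -14220)
√((-4218 - 1*21265) + N) = √((-4218 - 1*21265) - 14220) = √((-4218 - 21265) - 14220) = √(-25483 - 14220) = √(-39703) = I*√39703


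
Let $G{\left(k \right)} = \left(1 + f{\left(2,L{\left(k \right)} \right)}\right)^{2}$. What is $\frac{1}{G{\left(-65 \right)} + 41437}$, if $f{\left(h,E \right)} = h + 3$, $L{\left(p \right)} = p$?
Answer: $\frac{1}{41473} \approx 2.4112 \cdot 10^{-5}$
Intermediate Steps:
$f{\left(h,E \right)} = 3 + h$
$G{\left(k \right)} = 36$ ($G{\left(k \right)} = \left(1 + \left(3 + 2\right)\right)^{2} = \left(1 + 5\right)^{2} = 6^{2} = 36$)
$\frac{1}{G{\left(-65 \right)} + 41437} = \frac{1}{36 + 41437} = \frac{1}{41473}$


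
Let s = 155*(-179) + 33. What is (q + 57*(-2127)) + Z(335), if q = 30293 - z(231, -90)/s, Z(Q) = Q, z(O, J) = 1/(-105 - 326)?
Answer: -1082246185793/11943872 ≈ -90611.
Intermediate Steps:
z(O, J) = -1/431 (z(O, J) = 1/(-431) = -1/431)
s = -27712 (s = -27745 + 33 = -27712)
q = 361815714495/11943872 (q = 30293 - (-1)/(431*(-27712)) = 30293 - (-1)*(-1)/(431*27712) = 30293 - 1*1/11943872 = 30293 - 1/11943872 = 361815714495/11943872 ≈ 30293.)
(q + 57*(-2127)) + Z(335) = (361815714495/11943872 + 57*(-2127)) + 335 = (361815714495/11943872 - 121239) + 335 = -1086247382913/11943872 + 335 = -1082246185793/11943872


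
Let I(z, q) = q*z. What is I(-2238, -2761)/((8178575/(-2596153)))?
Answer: -16041935733054/8178575 ≈ -1.9615e+6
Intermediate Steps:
I(-2238, -2761)/((8178575/(-2596153))) = (-2761*(-2238))/((8178575/(-2596153))) = 6179118/((8178575*(-1/2596153))) = 6179118/(-8178575/2596153) = 6179118*(-2596153/8178575) = -16041935733054/8178575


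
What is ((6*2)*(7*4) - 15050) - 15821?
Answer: -30535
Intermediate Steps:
((6*2)*(7*4) - 15050) - 15821 = (12*28 - 15050) - 15821 = (336 - 15050) - 15821 = -14714 - 15821 = -30535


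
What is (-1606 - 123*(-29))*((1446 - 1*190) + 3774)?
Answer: 9863830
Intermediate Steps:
(-1606 - 123*(-29))*((1446 - 1*190) + 3774) = (-1606 + 3567)*((1446 - 190) + 3774) = 1961*(1256 + 3774) = 1961*5030 = 9863830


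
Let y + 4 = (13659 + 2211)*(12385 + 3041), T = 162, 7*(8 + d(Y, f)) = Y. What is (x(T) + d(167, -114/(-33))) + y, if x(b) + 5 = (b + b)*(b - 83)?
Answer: 1713853560/7 ≈ 2.4484e+8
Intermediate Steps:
d(Y, f) = -8 + Y/7
y = 244810616 (y = -4 + (13659 + 2211)*(12385 + 3041) = -4 + 15870*15426 = -4 + 244810620 = 244810616)
x(b) = -5 + 2*b*(-83 + b) (x(b) = -5 + (b + b)*(b - 83) = -5 + (2*b)*(-83 + b) = -5 + 2*b*(-83 + b))
(x(T) + d(167, -114/(-33))) + y = ((-5 - 166*162 + 2*162²) + (-8 + (⅐)*167)) + 244810616 = ((-5 - 26892 + 2*26244) + (-8 + 167/7)) + 244810616 = ((-5 - 26892 + 52488) + 111/7) + 244810616 = (25591 + 111/7) + 244810616 = 179248/7 + 244810616 = 1713853560/7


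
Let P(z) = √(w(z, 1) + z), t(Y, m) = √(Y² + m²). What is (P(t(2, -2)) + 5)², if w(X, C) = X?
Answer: (5 + 2*2^(¼))² ≈ 54.441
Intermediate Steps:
P(z) = √2*√z (P(z) = √(z + z) = √(2*z) = √2*√z)
(P(t(2, -2)) + 5)² = (√2*√(√(2² + (-2)²)) + 5)² = (√2*√(√(4 + 4)) + 5)² = (√2*√(√8) + 5)² = (√2*√(2*√2) + 5)² = (√2*2^(¾) + 5)² = (2*2^(¼) + 5)² = (5 + 2*2^(¼))²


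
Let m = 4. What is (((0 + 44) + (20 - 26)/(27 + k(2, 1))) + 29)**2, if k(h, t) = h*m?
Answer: 6497401/1225 ≈ 5304.0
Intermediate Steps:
k(h, t) = 4*h (k(h, t) = h*4 = 4*h)
(((0 + 44) + (20 - 26)/(27 + k(2, 1))) + 29)**2 = (((0 + 44) + (20 - 26)/(27 + 4*2)) + 29)**2 = ((44 - 6/(27 + 8)) + 29)**2 = ((44 - 6/35) + 29)**2 = (1534/35 + 29)**2 = (2549/35)**2 = 6497401/1225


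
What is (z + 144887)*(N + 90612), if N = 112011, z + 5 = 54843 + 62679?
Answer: 53169085692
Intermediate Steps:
z = 117517 (z = -5 + (54843 + 62679) = -5 + 117522 = 117517)
(z + 144887)*(N + 90612) = (117517 + 144887)*(112011 + 90612) = 262404*202623 = 53169085692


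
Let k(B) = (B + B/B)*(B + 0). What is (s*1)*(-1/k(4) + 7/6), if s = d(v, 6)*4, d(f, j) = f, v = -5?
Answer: -67/3 ≈ -22.333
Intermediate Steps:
k(B) = B*(1 + B) (k(B) = (B + 1)*B = (1 + B)*B = B*(1 + B))
s = -20 (s = -5*4 = -20)
(s*1)*(-1/k(4) + 7/6) = (-20*1)*(-1/(4*(1 + 4)) + 7/6) = -20*(-1/(4*5) + 7*(⅙)) = -20*(-1/20 + 7/6) = -20*67/60 = -67/3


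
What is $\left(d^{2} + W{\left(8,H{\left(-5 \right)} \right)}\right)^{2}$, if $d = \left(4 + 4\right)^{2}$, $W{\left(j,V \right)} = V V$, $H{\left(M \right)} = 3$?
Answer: $16851025$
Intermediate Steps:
$W{\left(j,V \right)} = V^{2}$
$d = 64$ ($d = 8^{2} = 64$)
$\left(d^{2} + W{\left(8,H{\left(-5 \right)} \right)}\right)^{2} = \left(64^{2} + 3^{2}\right)^{2} = \left(4096 + 9\right)^{2} = 4105^{2} = 16851025$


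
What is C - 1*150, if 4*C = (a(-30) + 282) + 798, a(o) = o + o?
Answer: 105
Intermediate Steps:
a(o) = 2*o
C = 255 (C = ((2*(-30) + 282) + 798)/4 = ((-60 + 282) + 798)/4 = (222 + 798)/4 = (1/4)*1020 = 255)
C - 1*150 = 255 - 1*150 = 255 - 150 = 105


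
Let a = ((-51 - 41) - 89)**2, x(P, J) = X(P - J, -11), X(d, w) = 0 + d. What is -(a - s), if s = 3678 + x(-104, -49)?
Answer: -29138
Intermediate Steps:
X(d, w) = d
x(P, J) = P - J
s = 3623 (s = 3678 + (-104 - 1*(-49)) = 3678 + (-104 + 49) = 3678 - 55 = 3623)
a = 32761 (a = (-92 - 89)**2 = (-181)**2 = 32761)
-(a - s) = -(32761 - 1*3623) = -(32761 - 3623) = -1*29138 = -29138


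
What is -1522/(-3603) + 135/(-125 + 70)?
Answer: -80539/39633 ≈ -2.0321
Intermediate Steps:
-1522/(-3603) + 135/(-125 + 70) = -1522*(-1/3603) + 135/(-55) = 1522/3603 + 135*(-1/55) = 1522/3603 - 27/11 = -80539/39633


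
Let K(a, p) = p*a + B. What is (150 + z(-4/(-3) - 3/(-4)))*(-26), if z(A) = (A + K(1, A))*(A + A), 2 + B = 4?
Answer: -82225/18 ≈ -4568.1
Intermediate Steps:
B = 2 (B = -2 + 4 = 2)
K(a, p) = 2 + a*p (K(a, p) = p*a + 2 = a*p + 2 = 2 + a*p)
z(A) = 2*A*(2 + 2*A) (z(A) = (A + (2 + 1*A))*(A + A) = (A + (2 + A))*(2*A) = (2 + 2*A)*(2*A) = 2*A*(2 + 2*A))
(150 + z(-4/(-3) - 3/(-4)))*(-26) = (150 + 4*(-4/(-3) - 3/(-4))*(1 + (-4/(-3) - 3/(-4))))*(-26) = (150 + 4*(-4*(-1/3) - 3*(-1/4))*(1 + (-4*(-1/3) - 3*(-1/4))))*(-26) = (150 + 4*(4/3 + 3/4)*(1 + (4/3 + 3/4)))*(-26) = (150 + 4*(25/12)*(1 + 25/12))*(-26) = (150 + 4*(25/12)*(37/12))*(-26) = (150 + 925/36)*(-26) = (6325/36)*(-26) = -82225/18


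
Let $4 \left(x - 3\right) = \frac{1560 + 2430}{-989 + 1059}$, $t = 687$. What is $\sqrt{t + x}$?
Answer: $\frac{3 \sqrt{313}}{2} \approx 26.538$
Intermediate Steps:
$x = \frac{69}{4}$ ($x = 3 + \frac{\left(1560 + 2430\right) \frac{1}{-989 + 1059}}{4} = 3 + \frac{3990 \cdot \frac{1}{70}}{4} = 3 + \frac{1}{4} \cdot 57 = 3 + \frac{57}{4} = \frac{69}{4} \approx 17.25$)
$\sqrt{t + x} = \sqrt{687 + \frac{69}{4}} = \sqrt{\frac{2817}{4}} = \frac{3 \sqrt{313}}{2}$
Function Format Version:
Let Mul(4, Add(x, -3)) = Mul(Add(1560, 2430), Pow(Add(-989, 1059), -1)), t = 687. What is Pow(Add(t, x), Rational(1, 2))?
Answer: Mul(Rational(3, 2), Pow(313, Rational(1, 2))) ≈ 26.538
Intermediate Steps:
x = Rational(69, 4) (x = Add(3, Mul(Rational(1, 4), Mul(Add(1560, 2430), Pow(Add(-989, 1059), -1)))) = Add(3, Mul(Rational(1, 4), Mul(3990, Pow(70, -1)))) = Add(3, Mul(Rational(1, 4), Mul(3990, Rational(1, 70)))) = Add(3, Mul(Rational(1, 4), 57)) = Add(3, Rational(57, 4)) = Rational(69, 4) ≈ 17.250)
Pow(Add(t, x), Rational(1, 2)) = Pow(Add(687, Rational(69, 4)), Rational(1, 2)) = Pow(Rational(2817, 4), Rational(1, 2)) = Mul(Rational(3, 2), Pow(313, Rational(1, 2)))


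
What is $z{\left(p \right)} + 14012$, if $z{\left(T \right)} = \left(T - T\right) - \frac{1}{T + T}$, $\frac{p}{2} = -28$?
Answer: $\frac{1569345}{112} \approx 14012.0$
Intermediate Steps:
$p = -56$ ($p = 2 \left(-28\right) = -56$)
$z{\left(T \right)} = - \frac{1}{2 T}$ ($z{\left(T \right)} = 0 - \frac{1}{2 T} = - \frac{1}{2 T}$)
$z{\left(p \right)} + 14012 = - \frac{1}{2 \left(-56\right)} + 14012 = \left(- \frac{1}{2}\right) \left(- \frac{1}{56}\right) + 14012 = \frac{1}{112} + 14012 = \frac{1569345}{112}$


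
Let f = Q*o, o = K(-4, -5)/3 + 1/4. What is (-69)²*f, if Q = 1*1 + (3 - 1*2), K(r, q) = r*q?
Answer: 131721/2 ≈ 65861.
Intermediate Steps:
K(r, q) = q*r
Q = 2 (Q = 1 + (3 - 2) = 1 + 1 = 2)
o = 83/12 (o = -5*(-4)/3 + 1/4 = 20*(⅓) + 1*(¼) = 20/3 + ¼ = 83/12 ≈ 6.9167)
f = 83/6 (f = 2*(83/12) = 83/6 ≈ 13.833)
(-69)²*f = (-69)²*(83/6) = 4761*(83/6) = 131721/2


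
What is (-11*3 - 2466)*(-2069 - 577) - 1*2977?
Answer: 6609377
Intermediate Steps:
(-11*3 - 2466)*(-2069 - 577) - 1*2977 = (-33 - 2466)*(-2646) - 2977 = -2499*(-2646) - 2977 = 6612354 - 2977 = 6609377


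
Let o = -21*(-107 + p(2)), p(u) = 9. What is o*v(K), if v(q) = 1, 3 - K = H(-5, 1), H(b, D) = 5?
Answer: 2058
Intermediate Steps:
K = -2 (K = 3 - 1*5 = 3 - 5 = -2)
o = 2058 (o = -21*(-107 + 9) = -21*(-98) = 2058)
o*v(K) = 2058*1 = 2058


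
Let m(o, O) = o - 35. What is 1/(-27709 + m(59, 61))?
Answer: -1/27685 ≈ -3.6121e-5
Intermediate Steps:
m(o, O) = -35 + o
1/(-27709 + m(59, 61)) = 1/(-27709 + (-35 + 59)) = 1/(-27709 + 24) = 1/(-27685) = -1/27685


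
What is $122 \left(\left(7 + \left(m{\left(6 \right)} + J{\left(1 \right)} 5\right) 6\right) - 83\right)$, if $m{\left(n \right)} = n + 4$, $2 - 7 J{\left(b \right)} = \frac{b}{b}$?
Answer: $- \frac{10004}{7} \approx -1429.1$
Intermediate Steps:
$J{\left(b \right)} = \frac{1}{7}$ ($J{\left(b \right)} = \frac{2}{7} - \frac{b \frac{1}{b}}{7} = \frac{2}{7} - \frac{1}{7} = \frac{1}{7}$)
$m{\left(n \right)} = 4 + n$
$122 \left(\left(7 + \left(m{\left(6 \right)} + J{\left(1 \right)} 5\right) 6\right) - 83\right) = 122 \left(\left(7 + \left(\left(4 + 6\right) + \frac{1}{7} \cdot 5\right) 6\right) - 83\right) = 122 \left(\left(7 + \left(10 + \frac{5}{7}\right) 6\right) - 83\right) = 122 \left(\left(7 + \frac{75}{7} \cdot 6\right) - 83\right) = 122 \left(\left(7 + \frac{450}{7}\right) - 83\right) = 122 \left(\frac{499}{7} - 83\right) = 122 \left(- \frac{82}{7}\right) = - \frac{10004}{7}$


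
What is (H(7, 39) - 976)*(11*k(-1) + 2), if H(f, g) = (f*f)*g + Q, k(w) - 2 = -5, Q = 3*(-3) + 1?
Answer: -28737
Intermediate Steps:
Q = -8 (Q = -9 + 1 = -8)
k(w) = -3 (k(w) = 2 - 5 = -3)
H(f, g) = -8 + g*f² (H(f, g) = (f*f)*g - 8 = f²*g - 8 = g*f² - 8 = -8 + g*f²)
(H(7, 39) - 976)*(11*k(-1) + 2) = ((-8 + 39*7²) - 976)*(11*(-3) + 2) = ((-8 + 39*49) - 976)*(-33 + 2) = ((-8 + 1911) - 976)*(-31) = (1903 - 976)*(-31) = 927*(-31) = -28737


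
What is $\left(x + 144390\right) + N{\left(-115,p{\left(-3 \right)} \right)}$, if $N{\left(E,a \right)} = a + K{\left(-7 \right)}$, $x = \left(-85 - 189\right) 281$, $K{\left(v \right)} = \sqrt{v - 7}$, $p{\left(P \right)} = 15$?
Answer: $67411 + i \sqrt{14} \approx 67411.0 + 3.7417 i$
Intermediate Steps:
$K{\left(v \right)} = \sqrt{-7 + v}$
$x = -76994$ ($x = \left(-274\right) 281 = -76994$)
$N{\left(E,a \right)} = a + i \sqrt{14}$ ($N{\left(E,a \right)} = a + \sqrt{-7 - 7} = a + \sqrt{-14} = a + i \sqrt{14}$)
$\left(x + 144390\right) + N{\left(-115,p{\left(-3 \right)} \right)} = \left(-76994 + 144390\right) + \left(15 + i \sqrt{14}\right) = 67396 + \left(15 + i \sqrt{14}\right) = 67411 + i \sqrt{14}$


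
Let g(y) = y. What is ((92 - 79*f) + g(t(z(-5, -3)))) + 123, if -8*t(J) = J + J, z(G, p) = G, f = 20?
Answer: -5455/4 ≈ -1363.8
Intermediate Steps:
t(J) = -J/4 (t(J) = -(J + J)/8 = -J/4)
((92 - 79*f) + g(t(z(-5, -3)))) + 123 = ((92 - 79*20) - 1/4*(-5)) + 123 = ((92 - 1580) + 5/4) + 123 = (-1488 + 5/4) + 123 = -5947/4 + 123 = -5455/4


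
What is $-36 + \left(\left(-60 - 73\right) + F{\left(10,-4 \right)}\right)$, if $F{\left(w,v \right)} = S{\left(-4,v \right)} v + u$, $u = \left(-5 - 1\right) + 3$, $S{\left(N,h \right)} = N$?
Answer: $-156$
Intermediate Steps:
$u = -3$ ($u = -6 + 3 = -3$)
$F{\left(w,v \right)} = -3 - 4 v$ ($F{\left(w,v \right)} = - 4 v - 3 = -3 - 4 v$)
$-36 + \left(\left(-60 - 73\right) + F{\left(10,-4 \right)}\right) = -36 - 120 = -156$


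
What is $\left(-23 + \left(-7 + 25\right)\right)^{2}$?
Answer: $25$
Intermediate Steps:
$\left(-23 + \left(-7 + 25\right)\right)^{2} = \left(-23 + 18\right)^{2} = \left(-5\right)^{2} = 25$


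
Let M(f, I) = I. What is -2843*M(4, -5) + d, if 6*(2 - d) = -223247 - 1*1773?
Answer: 155161/3 ≈ 51720.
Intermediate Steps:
d = 112516/3 (d = 2 - (-223247 - 1*1773)/6 = 2 - (-223247 - 1773)/6 = 2 - 1/6*(-225020) = 2 + 112510/3 = 112516/3 ≈ 37505.)
-2843*M(4, -5) + d = -2843*(-5) + 112516/3 = 14215 + 112516/3 = 155161/3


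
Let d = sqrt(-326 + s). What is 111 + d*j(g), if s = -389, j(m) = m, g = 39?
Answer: 111 + 39*I*sqrt(715) ≈ 111.0 + 1042.8*I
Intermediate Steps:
d = I*sqrt(715) (d = sqrt(-326 - 389) = sqrt(-715) = I*sqrt(715) ≈ 26.739*I)
111 + d*j(g) = 111 + (I*sqrt(715))*39 = 111 + 39*I*sqrt(715)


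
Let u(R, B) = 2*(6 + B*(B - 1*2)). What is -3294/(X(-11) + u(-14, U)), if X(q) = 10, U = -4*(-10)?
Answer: -1647/1531 ≈ -1.0758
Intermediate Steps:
U = 40
u(R, B) = 12 + 2*B*(-2 + B) (u(R, B) = 2*(6 + B*(B - 2)) = 2*(6 + B*(-2 + B)) = 12 + 2*B*(-2 + B))
-3294/(X(-11) + u(-14, U)) = -3294/(10 + (12 - 4*40 + 2*40²)) = -3294/(10 + (12 - 160 + 2*1600)) = -3294/(10 + (12 - 160 + 3200)) = -3294/(10 + 3052) = -3294/3062 = (1/3062)*(-3294) = -1647/1531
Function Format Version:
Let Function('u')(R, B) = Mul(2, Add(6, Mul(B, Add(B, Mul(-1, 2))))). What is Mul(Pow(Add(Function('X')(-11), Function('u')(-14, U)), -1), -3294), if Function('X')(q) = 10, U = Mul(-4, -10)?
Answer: Rational(-1647, 1531) ≈ -1.0758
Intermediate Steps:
U = 40
Function('u')(R, B) = Add(12, Mul(2, B, Add(-2, B))) (Function('u')(R, B) = Mul(2, Add(6, Mul(B, Add(B, -2)))) = Mul(2, Add(6, Mul(B, Add(-2, B)))) = Add(12, Mul(2, B, Add(-2, B))))
Mul(Pow(Add(Function('X')(-11), Function('u')(-14, U)), -1), -3294) = Mul(Pow(Add(10, Add(12, Mul(-4, 40), Mul(2, Pow(40, 2)))), -1), -3294) = Mul(Pow(Add(10, Add(12, -160, Mul(2, 1600))), -1), -3294) = Mul(Pow(Add(10, Add(12, -160, 3200)), -1), -3294) = Mul(Pow(Add(10, 3052), -1), -3294) = Mul(Pow(3062, -1), -3294) = Mul(Rational(1, 3062), -3294) = Rational(-1647, 1531)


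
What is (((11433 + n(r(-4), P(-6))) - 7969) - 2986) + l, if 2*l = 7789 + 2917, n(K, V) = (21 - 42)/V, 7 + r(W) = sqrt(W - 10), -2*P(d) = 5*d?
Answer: 29148/5 ≈ 5829.6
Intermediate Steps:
P(d) = -5*d/2
r(W) = -7 + sqrt(-10 + W) (r(W) = -7 + sqrt(W - 10) = -7 + sqrt(-10 + W))
n(K, V) = -21/V
l = 5353 (l = (7789 + 2917)/2 = (1/2)*10706 = 5353)
(((11433 + n(r(-4), P(-6))) - 7969) - 2986) + l = (((11433 - 21/((-5/2*(-6)))) - 7969) - 2986) + 5353 = (((11433 - 21/15) - 7969) - 2986) + 5353 = (((11433 - 21*1/15) - 7969) - 2986) + 5353 = (((11433 - 7/5) - 7969) - 2986) + 5353 = ((57158/5 - 7969) - 2986) + 5353 = (17313/5 - 2986) + 5353 = 2383/5 + 5353 = 29148/5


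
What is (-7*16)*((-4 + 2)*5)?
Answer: 1120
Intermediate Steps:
(-7*16)*((-4 + 2)*5) = -(-224)*5 = -112*(-10) = 1120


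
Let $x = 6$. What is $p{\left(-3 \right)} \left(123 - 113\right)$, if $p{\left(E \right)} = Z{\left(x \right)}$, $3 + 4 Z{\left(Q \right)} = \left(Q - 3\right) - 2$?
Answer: $-5$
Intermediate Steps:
$Z{\left(Q \right)} = -2 + \frac{Q}{4}$ ($Z{\left(Q \right)} = - \frac{3}{4} + \frac{\left(Q - 3\right) - 2}{4} = - \frac{3}{4} + \frac{\left(-3 + Q\right) - 2}{4} = - \frac{3}{4} + \frac{-5 + Q}{4} = - \frac{3}{4} + \left(- \frac{5}{4} + \frac{Q}{4}\right) = -2 + \frac{Q}{4}$)
$p{\left(E \right)} = - \frac{1}{2}$ ($p{\left(E \right)} = -2 + \frac{1}{4} \cdot 6 = -2 + \frac{3}{2} = - \frac{1}{2}$)
$p{\left(-3 \right)} \left(123 - 113\right) = - \frac{123 - 113}{2} = \left(- \frac{1}{2}\right) 10 = -5$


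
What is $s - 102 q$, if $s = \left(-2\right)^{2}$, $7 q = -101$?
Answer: $\frac{10330}{7} \approx 1475.7$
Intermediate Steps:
$q = - \frac{101}{7}$ ($q = \frac{1}{7} \left(-101\right) = - \frac{101}{7} \approx -14.429$)
$s = 4$
$s - 102 q = 4 - - \frac{10302}{7} = 4 + \frac{10302}{7} = \frac{10330}{7}$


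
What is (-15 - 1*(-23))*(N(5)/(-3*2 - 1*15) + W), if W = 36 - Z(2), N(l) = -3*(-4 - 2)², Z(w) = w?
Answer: 2192/7 ≈ 313.14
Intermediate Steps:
N(l) = -108 (N(l) = -3*(-6)² = -3*36 = -108)
W = 34 (W = 36 - 1*2 = 36 - 2 = 34)
(-15 - 1*(-23))*(N(5)/(-3*2 - 1*15) + W) = (-15 - 1*(-23))*(-108/(-3*2 - 1*15) + 34) = (-15 + 23)*(-108/(-6 - 15) + 34) = 8*(-108/(-21) + 34) = 8*(-108*(-1/21) + 34) = 8*(36/7 + 34) = 8*(274/7) = 2192/7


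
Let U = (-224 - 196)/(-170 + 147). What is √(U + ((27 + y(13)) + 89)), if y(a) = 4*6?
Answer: 2*√20930/23 ≈ 12.580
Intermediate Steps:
y(a) = 24
U = 420/23 (U = -420/(-23) = -420*(-1/23) = 420/23 ≈ 18.261)
√(U + ((27 + y(13)) + 89)) = √(420/23 + ((27 + 24) + 89)) = √(420/23 + (51 + 89)) = √(420/23 + 140) = √(3640/23) = 2*√20930/23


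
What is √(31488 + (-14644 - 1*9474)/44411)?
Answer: 5*√2484154954558/44411 ≈ 177.45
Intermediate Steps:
√(31488 + (-14644 - 1*9474)/44411) = √(31488 + (-14644 - 9474)*(1/44411)) = √(31488 - 24118*1/44411) = √(31488 - 24118/44411) = √(1398389450/44411) = 5*√2484154954558/44411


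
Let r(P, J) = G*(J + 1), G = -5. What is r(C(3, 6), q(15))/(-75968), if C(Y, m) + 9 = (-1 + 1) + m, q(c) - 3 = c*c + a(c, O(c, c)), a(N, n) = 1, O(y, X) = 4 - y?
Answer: 575/37984 ≈ 0.015138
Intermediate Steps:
q(c) = 4 + c² (q(c) = 3 + (c*c + 1) = 3 + (c² + 1) = 3 + (1 + c²) = 4 + c²)
C(Y, m) = -9 + m (C(Y, m) = -9 + ((-1 + 1) + m) = -9 + (0 + m) = -9 + m)
r(P, J) = -5 - 5*J (r(P, J) = -5*(J + 1) = -5*(1 + J) = -5 - 5*J)
r(C(3, 6), q(15))/(-75968) = (-5 - 5*(4 + 15²))/(-75968) = (-5 - 5*(4 + 225))*(-1/75968) = (-5 - 5*229)*(-1/75968) = (-5 - 1145)*(-1/75968) = -1150*(-1/75968) = 575/37984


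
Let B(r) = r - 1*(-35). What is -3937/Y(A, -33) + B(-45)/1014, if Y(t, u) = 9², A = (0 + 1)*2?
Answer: -665488/13689 ≈ -48.615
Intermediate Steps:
B(r) = 35 + r (B(r) = r + 35 = 35 + r)
A = 2 (A = 1*2 = 2)
Y(t, u) = 81
-3937/Y(A, -33) + B(-45)/1014 = -3937/81 + (35 - 45)/1014 = -3937*1/81 - 10*1/1014 = -3937/81 - 5/507 = -665488/13689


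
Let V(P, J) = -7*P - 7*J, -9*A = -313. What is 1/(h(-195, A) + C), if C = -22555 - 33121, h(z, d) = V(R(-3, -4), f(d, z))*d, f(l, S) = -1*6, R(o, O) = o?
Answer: -1/53485 ≈ -1.8697e-5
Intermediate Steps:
A = 313/9 (A = -1/9*(-313) = 313/9 ≈ 34.778)
f(l, S) = -6
V(P, J) = -7*J - 7*P
h(z, d) = 63*d (h(z, d) = (-7*(-6) - 7*(-3))*d = (42 + 21)*d = 63*d)
C = -55676
1/(h(-195, A) + C) = 1/(63*(313/9) - 55676) = 1/(2191 - 55676) = 1/(-53485) = -1/53485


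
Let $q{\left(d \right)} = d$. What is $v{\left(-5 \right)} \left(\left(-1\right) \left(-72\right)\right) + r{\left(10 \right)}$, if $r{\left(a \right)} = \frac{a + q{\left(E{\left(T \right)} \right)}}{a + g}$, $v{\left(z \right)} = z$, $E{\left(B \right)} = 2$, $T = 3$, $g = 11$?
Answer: $- \frac{2516}{7} \approx -359.43$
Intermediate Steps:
$r{\left(a \right)} = \frac{2 + a}{11 + a}$ ($r{\left(a \right)} = \frac{a + 2}{a + 11} = \frac{2 + a}{11 + a}$)
$v{\left(-5 \right)} \left(\left(-1\right) \left(-72\right)\right) + r{\left(10 \right)} = - 5 \left(\left(-1\right) \left(-72\right)\right) + \frac{2 + 10}{11 + 10} = \left(-5\right) 72 + \frac{1}{21} \cdot 12 = -360 + \frac{1}{21} \cdot 12 = -360 + \frac{4}{7} = - \frac{2516}{7}$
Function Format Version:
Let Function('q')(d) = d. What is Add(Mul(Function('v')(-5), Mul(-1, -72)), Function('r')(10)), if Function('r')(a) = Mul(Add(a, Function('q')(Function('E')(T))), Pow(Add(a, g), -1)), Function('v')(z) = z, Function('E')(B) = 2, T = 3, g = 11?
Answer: Rational(-2516, 7) ≈ -359.43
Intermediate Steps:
Function('r')(a) = Mul(Pow(Add(11, a), -1), Add(2, a)) (Function('r')(a) = Mul(Add(a, 2), Pow(Add(a, 11), -1)) = Mul(Add(2, a), Pow(Add(11, a), -1)) = Mul(Pow(Add(11, a), -1), Add(2, a)))
Add(Mul(Function('v')(-5), Mul(-1, -72)), Function('r')(10)) = Add(Mul(-5, Mul(-1, -72)), Mul(Pow(Add(11, 10), -1), Add(2, 10))) = Add(Mul(-5, 72), Mul(Pow(21, -1), 12)) = Add(-360, Mul(Rational(1, 21), 12)) = Add(-360, Rational(4, 7)) = Rational(-2516, 7)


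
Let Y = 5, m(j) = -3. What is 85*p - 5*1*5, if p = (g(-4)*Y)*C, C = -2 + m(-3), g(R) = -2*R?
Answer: -17025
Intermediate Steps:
C = -5 (C = -2 - 3 = -5)
p = -200 (p = (-2*(-4)*5)*(-5) = (8*5)*(-5) = 40*(-5) = -200)
85*p - 5*1*5 = 85*(-200) - 5*1*5 = -17000 - 5*5 = -17000 - 25 = -17025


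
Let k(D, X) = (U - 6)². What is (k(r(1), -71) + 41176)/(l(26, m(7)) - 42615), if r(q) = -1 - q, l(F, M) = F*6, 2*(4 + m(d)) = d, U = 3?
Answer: -41185/42459 ≈ -0.96999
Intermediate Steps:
m(d) = -4 + d/2
l(F, M) = 6*F
k(D, X) = 9 (k(D, X) = (3 - 6)² = (-3)² = 9)
(k(r(1), -71) + 41176)/(l(26, m(7)) - 42615) = (9 + 41176)/(6*26 - 42615) = 41185/(156 - 42615) = 41185/(-42459) = 41185*(-1/42459) = -41185/42459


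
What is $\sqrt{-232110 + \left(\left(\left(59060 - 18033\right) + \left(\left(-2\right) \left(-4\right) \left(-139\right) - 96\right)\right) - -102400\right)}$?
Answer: $i \sqrt{89891} \approx 299.82 i$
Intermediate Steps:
$\sqrt{-232110 + \left(\left(\left(59060 - 18033\right) + \left(\left(-2\right) \left(-4\right) \left(-139\right) - 96\right)\right) - -102400\right)} = \sqrt{-232110 + \left(\left(\left(59060 - 18033\right) + \left(8 \left(-139\right) - 96\right)\right) + 102400\right)} = \sqrt{-232110 + \left(\left(41027 - 1208\right) + 102400\right)} = \sqrt{-232110 + \left(39819 + 102400\right)} = \sqrt{-232110 + 142219} = \sqrt{-89891} = i \sqrt{89891}$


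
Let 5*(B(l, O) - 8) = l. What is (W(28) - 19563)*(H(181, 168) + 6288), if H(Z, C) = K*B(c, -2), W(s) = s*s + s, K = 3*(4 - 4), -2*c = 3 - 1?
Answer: -117906288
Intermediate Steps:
c = -1 (c = -(3 - 1)/2 = -½*2 = -1)
B(l, O) = 8 + l/5
K = 0 (K = 3*0 = 0)
W(s) = s + s² (W(s) = s² + s = s + s²)
H(Z, C) = 0 (H(Z, C) = 0*(8 + (⅕)*(-1)) = 0*(8 - ⅕) = 0*(39/5) = 0)
(W(28) - 19563)*(H(181, 168) + 6288) = (28*(1 + 28) - 19563)*(0 + 6288) = (28*29 - 19563)*6288 = (812 - 19563)*6288 = -18751*6288 = -117906288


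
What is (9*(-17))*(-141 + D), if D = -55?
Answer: 29988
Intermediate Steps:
(9*(-17))*(-141 + D) = (9*(-17))*(-141 - 55) = -153*(-196) = 29988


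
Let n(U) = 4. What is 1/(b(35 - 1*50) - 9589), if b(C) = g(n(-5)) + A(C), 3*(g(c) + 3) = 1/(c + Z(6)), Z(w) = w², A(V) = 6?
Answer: -120/1150319 ≈ -0.00010432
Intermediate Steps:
g(c) = -3 + 1/(3*(36 + c)) (g(c) = -3 + 1/(3*(c + 6²)) = -3 + 1/(3*(c + 36)) = -3 + 1/(3*(36 + c)))
b(C) = 361/120 (b(C) = (-323 - 9*4)/(3*(36 + 4)) + 6 = (⅓)*(-323 - 36)/40 + 6 = (⅓)*(1/40)*(-359) + 6 = -359/120 + 6 = 361/120)
1/(b(35 - 1*50) - 9589) = 1/(361/120 - 9589) = 1/(-1150319/120) = -120/1150319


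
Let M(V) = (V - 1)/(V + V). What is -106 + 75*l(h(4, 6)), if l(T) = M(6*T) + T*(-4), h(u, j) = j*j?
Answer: -1565089/144 ≈ -10869.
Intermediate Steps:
h(u, j) = j**2
M(V) = (-1 + V)/(2*V) (M(V) = (-1 + V)/((2*V)) = (-1 + V)*(1/(2*V)) = (-1 + V)/(2*V))
l(T) = -4*T + (-1 + 6*T)/(12*T) (l(T) = (-1 + 6*T)/(2*((6*T))) + T*(-4) = (1/(6*T))*(-1 + 6*T)/2 - 4*T = (-1 + 6*T)/(12*T) - 4*T = -4*T + (-1 + 6*T)/(12*T))
-106 + 75*l(h(4, 6)) = -106 + 75*(1/2 - 4*6**2 - 1/(12*(6**2))) = -106 + 75*(1/2 - 4*36 - 1/12/36) = -106 + 75*(1/2 - 144 - 1/12*1/36) = -106 + 75*(1/2 - 144 - 1/432) = -106 + 75*(-61993/432) = -106 - 1549825/144 = -1565089/144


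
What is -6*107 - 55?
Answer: -697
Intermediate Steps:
-6*107 - 55 = -642 - 55 = -697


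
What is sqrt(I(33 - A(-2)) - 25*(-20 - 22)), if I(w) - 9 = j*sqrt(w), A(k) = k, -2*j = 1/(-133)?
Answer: sqrt(74930604 + 266*sqrt(35))/266 ≈ 32.543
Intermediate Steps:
j = 1/266 (j = -1/2/(-133) = -1/2*(-1/133) = 1/266 ≈ 0.0037594)
I(w) = 9 + sqrt(w)/266
sqrt(I(33 - A(-2)) - 25*(-20 - 22)) = sqrt((9 + sqrt(33 - 1*(-2))/266) - 25*(-20 - 22)) = sqrt((9 + sqrt(33 + 2)/266) - 25*(-42)) = sqrt((9 + sqrt(35)/266) + 1050) = sqrt(1059 + sqrt(35)/266)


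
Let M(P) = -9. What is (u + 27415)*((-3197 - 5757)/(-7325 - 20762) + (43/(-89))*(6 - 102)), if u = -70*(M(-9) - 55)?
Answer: 3723423639590/2499743 ≈ 1.4895e+6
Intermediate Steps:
u = 4480 (u = -70*(-9 - 55) = -70*(-64) = 4480)
(u + 27415)*((-3197 - 5757)/(-7325 - 20762) + (43/(-89))*(6 - 102)) = (4480 + 27415)*((-3197 - 5757)/(-7325 - 20762) + (43/(-89))*(6 - 102)) = 31895*(-8954/(-28087) + (43*(-1/89))*(-96)) = 31895*(-8954*(-1/28087) - 43/89*(-96)) = 31895*(8954/28087 + 4128/89) = 31895*(116740042/2499743) = 3723423639590/2499743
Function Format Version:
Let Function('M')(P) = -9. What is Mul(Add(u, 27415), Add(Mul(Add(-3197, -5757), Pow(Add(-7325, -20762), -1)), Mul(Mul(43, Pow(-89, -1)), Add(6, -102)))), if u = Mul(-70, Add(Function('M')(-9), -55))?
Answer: Rational(3723423639590, 2499743) ≈ 1.4895e+6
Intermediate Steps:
u = 4480 (u = Mul(-70, Add(-9, -55)) = Mul(-70, -64) = 4480)
Mul(Add(u, 27415), Add(Mul(Add(-3197, -5757), Pow(Add(-7325, -20762), -1)), Mul(Mul(43, Pow(-89, -1)), Add(6, -102)))) = Mul(Add(4480, 27415), Add(Mul(Add(-3197, -5757), Pow(Add(-7325, -20762), -1)), Mul(Mul(43, Pow(-89, -1)), Add(6, -102)))) = Mul(31895, Add(Mul(-8954, Pow(-28087, -1)), Mul(Mul(43, Rational(-1, 89)), -96))) = Mul(31895, Add(Mul(-8954, Rational(-1, 28087)), Mul(Rational(-43, 89), -96))) = Mul(31895, Add(Rational(8954, 28087), Rational(4128, 89))) = Mul(31895, Rational(116740042, 2499743)) = Rational(3723423639590, 2499743)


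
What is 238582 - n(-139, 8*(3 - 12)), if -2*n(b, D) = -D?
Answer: 238618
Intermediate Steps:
n(b, D) = D/2 (n(b, D) = -(-1)*D/2 = D/2)
238582 - n(-139, 8*(3 - 12)) = 238582 - 8*(3 - 12)/2 = 238582 - 8*(-9)/2 = 238582 - (-72)/2 = 238582 - 1*(-36) = 238582 + 36 = 238618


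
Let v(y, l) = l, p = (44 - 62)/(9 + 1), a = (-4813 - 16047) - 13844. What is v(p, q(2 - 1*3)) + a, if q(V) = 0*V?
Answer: -34704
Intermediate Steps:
a = -34704 (a = -20860 - 13844 = -34704)
p = -9/5 (p = -18/10 = -18*⅒ = -9/5 ≈ -1.8000)
q(V) = 0
v(p, q(2 - 1*3)) + a = 0 - 34704 = -34704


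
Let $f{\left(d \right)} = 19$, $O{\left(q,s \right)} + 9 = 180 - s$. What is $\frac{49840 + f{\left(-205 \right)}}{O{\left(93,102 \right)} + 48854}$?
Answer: $\frac{49859}{48923} \approx 1.0191$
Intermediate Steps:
$O{\left(q,s \right)} = 171 - s$ ($O{\left(q,s \right)} = -9 - \left(-180 + s\right) = 171 - s$)
$\frac{49840 + f{\left(-205 \right)}}{O{\left(93,102 \right)} + 48854} = \frac{49840 + 19}{\left(171 - 102\right) + 48854} = \frac{49859}{\left(171 - 102\right) + 48854} = \frac{49859}{69 + 48854} = \frac{49859}{48923}$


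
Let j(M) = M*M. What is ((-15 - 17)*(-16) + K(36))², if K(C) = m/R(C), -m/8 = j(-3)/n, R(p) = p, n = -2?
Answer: 263169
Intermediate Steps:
j(M) = M²
m = 36 (m = -8*(-3)²/(-2) = -72*(-1)/2 = -8*(-9/2) = 36)
K(C) = 36/C
((-15 - 17)*(-16) + K(36))² = ((-15 - 17)*(-16) + 36/36)² = (-32*(-16) + 36*(1/36))² = (512 + 1)² = 513² = 263169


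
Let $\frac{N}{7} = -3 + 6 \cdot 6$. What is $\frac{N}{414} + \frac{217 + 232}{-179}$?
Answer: $- \frac{48179}{24702} \approx -1.9504$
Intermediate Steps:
$N = 231$ ($N = 7 \left(-3 + 6 \cdot 6\right) = 7 \left(-3 + 36\right) = 7 \cdot 33 = 231$)
$\frac{N}{414} + \frac{217 + 232}{-179} = \frac{231}{414} + \frac{217 + 232}{-179} = 231 \cdot \frac{1}{414} + 449 \left(- \frac{1}{179}\right) = \frac{77}{138} - \frac{449}{179} = - \frac{48179}{24702}$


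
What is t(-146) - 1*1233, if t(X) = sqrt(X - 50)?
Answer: -1233 + 14*I ≈ -1233.0 + 14.0*I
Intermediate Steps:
t(X) = sqrt(-50 + X)
t(-146) - 1*1233 = sqrt(-50 - 146) - 1*1233 = sqrt(-196) - 1233 = 14*I - 1233 = -1233 + 14*I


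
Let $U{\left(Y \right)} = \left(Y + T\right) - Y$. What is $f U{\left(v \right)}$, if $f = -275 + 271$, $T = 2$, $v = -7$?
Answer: $-8$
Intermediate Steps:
$f = -4$
$U{\left(Y \right)} = 2$ ($U{\left(Y \right)} = \left(Y + 2\right) - Y = \left(2 + Y\right) - Y = 2$)
$f U{\left(v \right)} = \left(-4\right) 2 = -8$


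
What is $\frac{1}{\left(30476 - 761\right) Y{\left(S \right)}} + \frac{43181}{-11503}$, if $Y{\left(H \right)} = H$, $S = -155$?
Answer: $- \frac{198884140828}{52980804975} \approx -3.7539$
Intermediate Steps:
$\frac{1}{\left(30476 - 761\right) Y{\left(S \right)}} + \frac{43181}{-11503} = \frac{1}{\left(30476 - 761\right) \left(-155\right)} + \frac{43181}{-11503} = \frac{1}{29715} \left(- \frac{1}{155}\right) + 43181 \left(- \frac{1}{11503}\right) = \frac{1}{29715} \left(- \frac{1}{155}\right) - \frac{43181}{11503} = - \frac{1}{4605825} - \frac{43181}{11503} = - \frac{198884140828}{52980804975}$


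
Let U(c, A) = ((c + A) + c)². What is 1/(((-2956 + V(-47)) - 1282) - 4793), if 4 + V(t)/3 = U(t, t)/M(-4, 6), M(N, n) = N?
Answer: -4/95815 ≈ -4.1747e-5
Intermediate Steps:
U(c, A) = (A + 2*c)² (U(c, A) = ((A + c) + c)² = (A + 2*c)²)
V(t) = -12 - 27*t²/4 (V(t) = -12 + 3*((t + 2*t)²/(-4)) = -12 + 3*((3*t)²*(-¼)) = -12 + 3*((9*t²)*(-¼)) = -12 + 3*(-9*t²/4) = -12 - 27*t²/4)
1/(((-2956 + V(-47)) - 1282) - 4793) = 1/(((-2956 + (-12 - 27/4*(-47)²)) - 1282) - 4793) = 1/(((-2956 + (-12 - 27/4*2209)) - 1282) - 4793) = 1/(((-2956 + (-12 - 59643/4)) - 1282) - 4793) = 1/(((-2956 - 59691/4) - 1282) - 4793) = 1/((-71515/4 - 1282) - 4793) = 1/(-76643/4 - 4793) = 1/(-95815/4) = -4/95815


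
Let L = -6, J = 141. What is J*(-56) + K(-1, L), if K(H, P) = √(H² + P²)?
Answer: -7896 + √37 ≈ -7889.9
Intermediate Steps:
J*(-56) + K(-1, L) = 141*(-56) + √((-1)² + (-6)²) = -7896 + √(1 + 36) = -7896 + √37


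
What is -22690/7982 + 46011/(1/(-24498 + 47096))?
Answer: 4149668491453/3991 ≈ 1.0398e+9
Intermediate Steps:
-22690/7982 + 46011/(1/(-24498 + 47096)) = -22690*1/7982 + 46011/(1/22598) = -11345/3991 + 46011/(1/22598) = -11345/3991 + 46011*22598 = -11345/3991 + 1039756578 = 4149668491453/3991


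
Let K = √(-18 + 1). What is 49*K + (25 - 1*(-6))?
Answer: 31 + 49*I*√17 ≈ 31.0 + 202.03*I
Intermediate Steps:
K = I*√17 (K = √(-17) = I*√17 ≈ 4.1231*I)
49*K + (25 - 1*(-6)) = 49*(I*√17) + (25 - 1*(-6)) = 49*I*√17 + (25 + 6) = 49*I*√17 + 31 = 31 + 49*I*√17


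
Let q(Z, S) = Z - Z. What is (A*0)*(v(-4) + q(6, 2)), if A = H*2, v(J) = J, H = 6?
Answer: 0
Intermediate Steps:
A = 12 (A = 6*2 = 12)
q(Z, S) = 0
(A*0)*(v(-4) + q(6, 2)) = (12*0)*(-4 + 0) = 0*(-4) = 0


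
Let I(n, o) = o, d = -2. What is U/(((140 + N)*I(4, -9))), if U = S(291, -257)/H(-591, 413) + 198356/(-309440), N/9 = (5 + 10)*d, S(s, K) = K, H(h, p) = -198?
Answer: 5031449/8960608800 ≈ 0.00056151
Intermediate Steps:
N = -270 (N = 9*((5 + 10)*(-2)) = 9*(15*(-2)) = 9*(-30) = -270)
U = 5031449/7658640 (U = -257/(-198) + 198356/(-309440) = -257*(-1/198) + 198356*(-1/309440) = 257/198 - 49589/77360 = 5031449/7658640 ≈ 0.65696)
U/(((140 + N)*I(4, -9))) = 5031449/(7658640*(((140 - 270)*(-9)))) = 5031449/(7658640*((-130*(-9)))) = (5031449/7658640)/1170 = (5031449/7658640)*(1/1170) = 5031449/8960608800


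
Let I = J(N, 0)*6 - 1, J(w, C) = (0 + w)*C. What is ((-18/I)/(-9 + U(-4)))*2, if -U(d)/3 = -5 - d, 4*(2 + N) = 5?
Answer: -6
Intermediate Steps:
N = -3/4 (N = -2 + (1/4)*5 = -2 + 5/4 = -3/4 ≈ -0.75000)
J(w, C) = C*w (J(w, C) = w*C = C*w)
U(d) = 15 + 3*d (U(d) = -3*(-5 - d) = 15 + 3*d)
I = -1 (I = (0*(-3/4))*6 - 1 = 0*6 - 1 = 0 - 1 = -1)
((-18/I)/(-9 + U(-4)))*2 = ((-18/(-1))/(-9 + (15 + 3*(-4))))*2 = ((-18*(-1))/(-9 + (15 - 12)))*2 = (18/(-9 + 3))*2 = (18/(-6))*2 = -1/6*18*2 = -3*2 = -6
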